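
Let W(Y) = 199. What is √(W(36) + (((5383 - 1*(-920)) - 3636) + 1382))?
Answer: 6*√118 ≈ 65.177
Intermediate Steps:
√(W(36) + (((5383 - 1*(-920)) - 3636) + 1382)) = √(199 + (((5383 - 1*(-920)) - 3636) + 1382)) = √(199 + (((5383 + 920) - 3636) + 1382)) = √(199 + ((6303 - 3636) + 1382)) = √(199 + (2667 + 1382)) = √(199 + 4049) = √4248 = 6*√118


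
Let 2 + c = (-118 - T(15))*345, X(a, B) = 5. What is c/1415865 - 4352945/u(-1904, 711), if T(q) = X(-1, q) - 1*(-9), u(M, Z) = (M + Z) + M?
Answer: 6163041428851/4384933905 ≈ 1405.5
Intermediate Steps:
u(M, Z) = Z + 2*M
T(q) = 14 (T(q) = 5 - 1*(-9) = 5 + 9 = 14)
c = -45542 (c = -2 + (-118 - 1*14)*345 = -2 + (-118 - 14)*345 = -2 - 132*345 = -2 - 45540 = -45542)
c/1415865 - 4352945/u(-1904, 711) = -45542/1415865 - 4352945/(711 + 2*(-1904)) = -45542*1/1415865 - 4352945/(711 - 3808) = -45542/1415865 - 4352945/(-3097) = -45542/1415865 - 4352945*(-1/3097) = -45542/1415865 + 4352945/3097 = 6163041428851/4384933905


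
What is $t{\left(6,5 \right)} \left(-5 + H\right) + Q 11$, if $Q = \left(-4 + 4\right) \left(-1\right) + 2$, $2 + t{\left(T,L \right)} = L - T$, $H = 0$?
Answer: $37$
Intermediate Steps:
$t{\left(T,L \right)} = -2 + L - T$ ($t{\left(T,L \right)} = -2 + \left(L - T\right) = -2 + L - T$)
$Q = 2$ ($Q = 0 \left(-1\right) + 2 = 0 + 2 = 2$)
$t{\left(6,5 \right)} \left(-5 + H\right) + Q 11 = \left(-2 + 5 - 6\right) \left(-5 + 0\right) + 2 \cdot 11 = \left(-2 + 5 - 6\right) \left(-5\right) + 22 = \left(-3\right) \left(-5\right) + 22 = 15 + 22 = 37$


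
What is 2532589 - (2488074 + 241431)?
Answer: -196916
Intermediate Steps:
2532589 - (2488074 + 241431) = 2532589 - 1*2729505 = 2532589 - 2729505 = -196916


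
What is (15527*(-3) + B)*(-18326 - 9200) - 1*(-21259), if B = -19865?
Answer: 1829013855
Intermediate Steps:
(15527*(-3) + B)*(-18326 - 9200) - 1*(-21259) = (15527*(-3) - 19865)*(-18326 - 9200) - 1*(-21259) = (-46581 - 19865)*(-27526) + 21259 = -66446*(-27526) + 21259 = 1828992596 + 21259 = 1829013855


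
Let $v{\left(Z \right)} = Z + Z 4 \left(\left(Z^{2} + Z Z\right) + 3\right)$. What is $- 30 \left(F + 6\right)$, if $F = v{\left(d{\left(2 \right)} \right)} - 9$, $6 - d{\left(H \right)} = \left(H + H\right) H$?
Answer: $2790$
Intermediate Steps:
$d{\left(H \right)} = 6 - 2 H^{2}$ ($d{\left(H \right)} = 6 - \left(H + H\right) H = 6 - 2 H H = 6 - 2 H^{2}$)
$v{\left(Z \right)} = Z + 4 Z \left(3 + 2 Z^{2}\right)$ ($v{\left(Z \right)} = Z + 4 Z \left(\left(Z^{2} + Z^{2}\right) + 3\right) = Z + 4 Z \left(2 Z^{2} + 3\right) = Z + 4 Z \left(3 + 2 Z^{2}\right)$)
$F = -99$ ($F = \left(6 - 2 \cdot 2^{2}\right) \left(13 + 8 \left(6 - 2 \cdot 2^{2}\right)^{2}\right) - 9 = \left(6 - 8\right) \left(13 + 8 \left(6 - 8\right)^{2}\right) - 9 = - 2 \left(13 + 8 \left(-2\right)^{2}\right) - 9 = - 2 \left(13 + 8 \cdot 4\right) - 9 = - 2 \left(13 + 32\right) - 9 = \left(-2\right) 45 - 9 = -90 - 9 = -99$)
$- 30 \left(F + 6\right) = - 30 \left(-99 + 6\right) = \left(-30\right) \left(-93\right) = 2790$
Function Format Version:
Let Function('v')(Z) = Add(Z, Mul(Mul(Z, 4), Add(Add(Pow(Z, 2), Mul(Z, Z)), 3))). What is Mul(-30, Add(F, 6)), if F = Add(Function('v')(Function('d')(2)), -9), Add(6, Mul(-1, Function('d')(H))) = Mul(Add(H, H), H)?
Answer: 2790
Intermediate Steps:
Function('d')(H) = Add(6, Mul(-2, Pow(H, 2))) (Function('d')(H) = Add(6, Mul(-1, Mul(Add(H, H), H))) = Add(6, Mul(-1, Mul(Mul(2, H), H))) = Add(6, Mul(-1, Mul(2, Pow(H, 2)))) = Add(6, Mul(-2, Pow(H, 2))))
Function('v')(Z) = Add(Z, Mul(4, Z, Add(3, Mul(2, Pow(Z, 2))))) (Function('v')(Z) = Add(Z, Mul(Mul(4, Z), Add(Add(Pow(Z, 2), Pow(Z, 2)), 3))) = Add(Z, Mul(Mul(4, Z), Add(Mul(2, Pow(Z, 2)), 3))) = Add(Z, Mul(Mul(4, Z), Add(3, Mul(2, Pow(Z, 2))))) = Add(Z, Mul(4, Z, Add(3, Mul(2, Pow(Z, 2))))))
F = -99 (F = Add(Mul(Add(6, Mul(-2, Pow(2, 2))), Add(13, Mul(8, Pow(Add(6, Mul(-2, Pow(2, 2))), 2)))), -9) = Add(Mul(Add(6, Mul(-2, 4)), Add(13, Mul(8, Pow(Add(6, Mul(-2, 4)), 2)))), -9) = Add(Mul(Add(6, -8), Add(13, Mul(8, Pow(Add(6, -8), 2)))), -9) = Add(Mul(-2, Add(13, Mul(8, Pow(-2, 2)))), -9) = Add(Mul(-2, Add(13, Mul(8, 4))), -9) = Add(Mul(-2, Add(13, 32)), -9) = Add(Mul(-2, 45), -9) = Add(-90, -9) = -99)
Mul(-30, Add(F, 6)) = Mul(-30, Add(-99, 6)) = Mul(-30, -93) = 2790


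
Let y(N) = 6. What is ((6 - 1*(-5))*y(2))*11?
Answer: 726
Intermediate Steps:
((6 - 1*(-5))*y(2))*11 = ((6 - 1*(-5))*6)*11 = ((6 + 5)*6)*11 = (11*6)*11 = 66*11 = 726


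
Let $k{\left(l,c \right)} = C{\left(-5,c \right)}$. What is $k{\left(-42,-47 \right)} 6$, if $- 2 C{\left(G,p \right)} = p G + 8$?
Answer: $-729$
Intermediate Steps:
$C{\left(G,p \right)} = -4 - \frac{G p}{2}$ ($C{\left(G,p \right)} = - \frac{p G + 8}{2} = - \frac{G p + 8}{2} = - \frac{8 + G p}{2} = -4 - \frac{G p}{2}$)
$k{\left(l,c \right)} = -4 + \frac{5 c}{2}$ ($k{\left(l,c \right)} = -4 - - \frac{5 c}{2} = -4 + \frac{5 c}{2}$)
$k{\left(-42,-47 \right)} 6 = \left(-4 + \frac{5}{2} \left(-47\right)\right) 6 = \left(-4 - \frac{235}{2}\right) 6 = \left(- \frac{243}{2}\right) 6 = -729$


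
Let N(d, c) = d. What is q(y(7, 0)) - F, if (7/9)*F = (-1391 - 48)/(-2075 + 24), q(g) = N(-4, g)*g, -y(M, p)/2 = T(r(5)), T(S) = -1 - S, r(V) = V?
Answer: -702087/14357 ≈ -48.902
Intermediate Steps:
y(M, p) = 12 (y(M, p) = -2*(-1 - 1*5) = -2*(-1 - 5) = -2*(-6) = 12)
q(g) = -4*g
F = 12951/14357 (F = 9*((-1391 - 48)/(-2075 + 24))/7 = 9*(-1439/(-2051))/7 = 9*(-1439*(-1/2051))/7 = (9/7)*(1439/2051) = 12951/14357 ≈ 0.90207)
q(y(7, 0)) - F = -4*12 - 1*12951/14357 = -48 - 12951/14357 = -702087/14357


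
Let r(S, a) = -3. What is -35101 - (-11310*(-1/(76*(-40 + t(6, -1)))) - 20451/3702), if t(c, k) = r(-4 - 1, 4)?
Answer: -17689498677/504089 ≈ -35092.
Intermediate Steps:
t(c, k) = -3
-35101 - (-11310*(-1/(76*(-40 + t(6, -1)))) - 20451/3702) = -35101 - (-11310*(-1/(76*(-40 - 3))) - 20451/3702) = -35101 - (-11310/((-76*(-43))) - 20451*1/3702) = -35101 - (-11310/3268 - 6817/1234) = -35101 - (-11310*1/3268 - 6817/1234) = -35101 - (-5655/1634 - 6817/1234) = -35101 - 1*(-4529312/504089) = -35101 + 4529312/504089 = -17689498677/504089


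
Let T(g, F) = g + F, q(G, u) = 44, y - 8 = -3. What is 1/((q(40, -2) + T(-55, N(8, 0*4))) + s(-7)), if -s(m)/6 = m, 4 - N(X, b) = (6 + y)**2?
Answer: -1/86 ≈ -0.011628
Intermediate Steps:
y = 5 (y = 8 - 3 = 5)
N(X, b) = -117 (N(X, b) = 4 - (6 + 5)**2 = 4 - 1*11**2 = 4 - 1*121 = 4 - 121 = -117)
s(m) = -6*m
T(g, F) = F + g
1/((q(40, -2) + T(-55, N(8, 0*4))) + s(-7)) = 1/((44 + (-117 - 55)) - 6*(-7)) = 1/((44 - 172) + 42) = 1/(-128 + 42) = 1/(-86) = -1/86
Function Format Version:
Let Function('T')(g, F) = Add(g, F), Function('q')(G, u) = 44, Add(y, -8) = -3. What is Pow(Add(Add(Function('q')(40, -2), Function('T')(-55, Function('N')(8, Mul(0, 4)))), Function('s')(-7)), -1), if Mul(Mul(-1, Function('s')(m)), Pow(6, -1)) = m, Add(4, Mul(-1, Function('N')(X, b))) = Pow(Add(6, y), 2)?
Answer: Rational(-1, 86) ≈ -0.011628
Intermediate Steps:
y = 5 (y = Add(8, -3) = 5)
Function('N')(X, b) = -117 (Function('N')(X, b) = Add(4, Mul(-1, Pow(Add(6, 5), 2))) = Add(4, Mul(-1, Pow(11, 2))) = Add(4, Mul(-1, 121)) = Add(4, -121) = -117)
Function('s')(m) = Mul(-6, m)
Function('T')(g, F) = Add(F, g)
Pow(Add(Add(Function('q')(40, -2), Function('T')(-55, Function('N')(8, Mul(0, 4)))), Function('s')(-7)), -1) = Pow(Add(Add(44, Add(-117, -55)), Mul(-6, -7)), -1) = Pow(Add(Add(44, -172), 42), -1) = Pow(Add(-128, 42), -1) = Pow(-86, -1) = Rational(-1, 86)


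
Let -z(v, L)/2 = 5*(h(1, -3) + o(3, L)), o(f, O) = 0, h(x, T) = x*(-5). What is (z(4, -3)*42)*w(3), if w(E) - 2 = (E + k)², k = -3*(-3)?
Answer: 306600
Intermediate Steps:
h(x, T) = -5*x
k = 9
z(v, L) = 50 (z(v, L) = -10*(-5*1 + 0) = -10*(-5 + 0) = -10*(-5) = -2*(-25) = 50)
w(E) = 2 + (9 + E)² (w(E) = 2 + (E + 9)² = 2 + (9 + E)²)
(z(4, -3)*42)*w(3) = (50*42)*(2 + (9 + 3)²) = 2100*(2 + 12²) = 2100*(2 + 144) = 2100*146 = 306600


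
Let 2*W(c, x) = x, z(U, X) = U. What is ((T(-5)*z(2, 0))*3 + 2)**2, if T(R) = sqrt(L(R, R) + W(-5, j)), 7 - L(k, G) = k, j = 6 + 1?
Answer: 562 + 12*sqrt(62) ≈ 656.49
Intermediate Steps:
j = 7
L(k, G) = 7 - k
W(c, x) = x/2
T(R) = sqrt(21/2 - R) (T(R) = sqrt((7 - R) + (1/2)*7) = sqrt((7 - R) + 7/2) = sqrt(21/2 - R))
((T(-5)*z(2, 0))*3 + 2)**2 = (((sqrt(42 - 4*(-5))/2)*2)*3 + 2)**2 = (((sqrt(42 + 20)/2)*2)*3 + 2)**2 = (((sqrt(62)/2)*2)*3 + 2)**2 = (sqrt(62)*3 + 2)**2 = (3*sqrt(62) + 2)**2 = (2 + 3*sqrt(62))**2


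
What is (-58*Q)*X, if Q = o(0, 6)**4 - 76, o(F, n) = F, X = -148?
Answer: -652384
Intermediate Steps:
Q = -76 (Q = 0**4 - 76 = 0 - 76 = -76)
(-58*Q)*X = -58*(-76)*(-148) = 4408*(-148) = -652384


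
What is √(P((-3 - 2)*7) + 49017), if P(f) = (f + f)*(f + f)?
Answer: √53917 ≈ 232.20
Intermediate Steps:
P(f) = 4*f² (P(f) = (2*f)*(2*f) = 4*f²)
√(P((-3 - 2)*7) + 49017) = √(4*((-3 - 2)*7)² + 49017) = √(4*(-5*7)² + 49017) = √(4*(-35)² + 49017) = √(4*1225 + 49017) = √(4900 + 49017) = √53917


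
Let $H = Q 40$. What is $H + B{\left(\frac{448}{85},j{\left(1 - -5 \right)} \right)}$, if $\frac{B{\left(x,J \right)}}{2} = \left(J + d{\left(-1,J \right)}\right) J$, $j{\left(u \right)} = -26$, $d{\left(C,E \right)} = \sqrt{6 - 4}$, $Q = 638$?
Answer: $26872 - 52 \sqrt{2} \approx 26798.0$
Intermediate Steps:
$d{\left(C,E \right)} = \sqrt{2}$
$H = 25520$ ($H = 638 \cdot 40 = 25520$)
$B{\left(x,J \right)} = 2 J \left(J + \sqrt{2}\right)$ ($B{\left(x,J \right)} = 2 \left(J + \sqrt{2}\right) J = 2 J \left(J + \sqrt{2}\right)$)
$H + B{\left(\frac{448}{85},j{\left(1 - -5 \right)} \right)} = 25520 + 2 \left(-26\right) \left(-26 + \sqrt{2}\right) = 25520 + \left(1352 - 52 \sqrt{2}\right) = 26872 - 52 \sqrt{2}$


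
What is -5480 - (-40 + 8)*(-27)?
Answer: -6344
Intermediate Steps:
-5480 - (-40 + 8)*(-27) = -5480 - (-32)*(-27) = -5480 - 1*864 = -5480 - 864 = -6344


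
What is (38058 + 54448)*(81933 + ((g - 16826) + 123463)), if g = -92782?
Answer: 8860964728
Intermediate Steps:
(38058 + 54448)*(81933 + ((g - 16826) + 123463)) = (38058 + 54448)*(81933 + ((-92782 - 16826) + 123463)) = 92506*(81933 + (-109608 + 123463)) = 92506*(81933 + 13855) = 92506*95788 = 8860964728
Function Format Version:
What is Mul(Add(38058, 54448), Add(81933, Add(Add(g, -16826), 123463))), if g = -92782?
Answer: 8860964728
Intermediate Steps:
Mul(Add(38058, 54448), Add(81933, Add(Add(g, -16826), 123463))) = Mul(Add(38058, 54448), Add(81933, Add(Add(-92782, -16826), 123463))) = Mul(92506, Add(81933, Add(-109608, 123463))) = Mul(92506, Add(81933, 13855)) = Mul(92506, 95788) = 8860964728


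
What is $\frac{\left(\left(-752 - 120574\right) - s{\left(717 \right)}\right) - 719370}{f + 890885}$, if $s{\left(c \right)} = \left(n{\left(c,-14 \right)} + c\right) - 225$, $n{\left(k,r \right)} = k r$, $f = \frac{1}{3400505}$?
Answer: $- \frac{1413164865375}{1514729448463} \approx -0.93295$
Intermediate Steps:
$f = \frac{1}{3400505} \approx 2.9407 \cdot 10^{-7}$
$s{\left(c \right)} = -225 - 13 c$ ($s{\left(c \right)} = \left(c \left(-14\right) + c\right) - 225 = \left(- 14 c + c\right) - 225 = - 13 c - 225 = -225 - 13 c$)
$\frac{\left(\left(-752 - 120574\right) - s{\left(717 \right)}\right) - 719370}{f + 890885} = \frac{\left(\left(-752 - 120574\right) - \left(-225 - 9321\right)\right) - 719370}{\frac{1}{3400505} + 890885} = \frac{\left(\left(-752 - 120574\right) - \left(-225 - 9321\right)\right) - 719370}{\frac{3029458896926}{3400505}} = \left(\left(-121326 - -9546\right) - 719370\right) \frac{3400505}{3029458896926} = \left(\left(-121326 + 9546\right) - 719370\right) \frac{3400505}{3029458896926} = \left(-111780 - 719370\right) \frac{3400505}{3029458896926} = \left(-831150\right) \frac{3400505}{3029458896926} = - \frac{1413164865375}{1514729448463}$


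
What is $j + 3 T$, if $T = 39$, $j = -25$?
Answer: $92$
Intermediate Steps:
$j + 3 T = -25 + 3 \cdot 39 = -25 + 117 = 92$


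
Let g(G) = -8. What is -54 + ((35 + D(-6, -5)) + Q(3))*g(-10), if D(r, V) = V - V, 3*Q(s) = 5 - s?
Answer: -1018/3 ≈ -339.33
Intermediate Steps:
Q(s) = 5/3 - s/3 (Q(s) = (5 - s)/3 = 5/3 - s/3)
D(r, V) = 0
-54 + ((35 + D(-6, -5)) + Q(3))*g(-10) = -54 + ((35 + 0) + (5/3 - ⅓*3))*(-8) = -54 + (35 + (5/3 - 1))*(-8) = -54 + (35 + ⅔)*(-8) = -54 + (107/3)*(-8) = -54 - 856/3 = -1018/3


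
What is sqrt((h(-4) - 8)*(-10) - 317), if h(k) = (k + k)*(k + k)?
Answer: I*sqrt(877) ≈ 29.614*I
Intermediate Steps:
h(k) = 4*k**2 (h(k) = (2*k)*(2*k) = 4*k**2)
sqrt((h(-4) - 8)*(-10) - 317) = sqrt((4*(-4)**2 - 8)*(-10) - 317) = sqrt((4*16 - 8)*(-10) - 317) = sqrt((64 - 8)*(-10) - 317) = sqrt(56*(-10) - 317) = sqrt(-560 - 317) = sqrt(-877) = I*sqrt(877)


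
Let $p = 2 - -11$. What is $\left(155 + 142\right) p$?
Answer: $3861$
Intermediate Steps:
$p = 13$ ($p = 2 + 11 = 13$)
$\left(155 + 142\right) p = \left(155 + 142\right) 13 = 297 \cdot 13 = 3861$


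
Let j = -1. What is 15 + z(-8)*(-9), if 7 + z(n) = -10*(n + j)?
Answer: -732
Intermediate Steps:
z(n) = 3 - 10*n (z(n) = -7 - 10*(n - 1) = -7 - 10*(-1 + n) = -7 + (10 - 10*n) = 3 - 10*n)
15 + z(-8)*(-9) = 15 + (3 - 10*(-8))*(-9) = 15 + (3 + 80)*(-9) = 15 + 83*(-9) = 15 - 747 = -732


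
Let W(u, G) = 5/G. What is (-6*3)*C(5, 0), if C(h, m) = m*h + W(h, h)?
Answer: -18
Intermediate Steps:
C(h, m) = 5/h + h*m (C(h, m) = m*h + 5/h = h*m + 5/h = 5/h + h*m)
(-6*3)*C(5, 0) = (-6*3)*(5/5 + 5*0) = -18*(5*(1/5) + 0) = -18*(1 + 0) = -18*1 = -18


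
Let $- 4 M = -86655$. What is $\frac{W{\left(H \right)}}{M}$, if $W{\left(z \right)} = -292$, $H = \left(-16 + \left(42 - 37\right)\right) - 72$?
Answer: $- \frac{1168}{86655} \approx -0.013479$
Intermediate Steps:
$M = \frac{86655}{4}$ ($M = \left(- \frac{1}{4}\right) \left(-86655\right) = \frac{86655}{4} \approx 21664.0$)
$H = -83$ ($H = \left(-16 + 5\right) - 72 = -11 - 72 = -83$)
$\frac{W{\left(H \right)}}{M} = - \frac{292}{\frac{86655}{4}} = \left(-292\right) \frac{4}{86655} = - \frac{1168}{86655}$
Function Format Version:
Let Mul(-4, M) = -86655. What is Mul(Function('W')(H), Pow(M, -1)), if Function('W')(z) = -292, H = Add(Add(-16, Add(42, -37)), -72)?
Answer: Rational(-1168, 86655) ≈ -0.013479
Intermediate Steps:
M = Rational(86655, 4) (M = Mul(Rational(-1, 4), -86655) = Rational(86655, 4) ≈ 21664.)
H = -83 (H = Add(Add(-16, 5), -72) = Add(-11, -72) = -83)
Mul(Function('W')(H), Pow(M, -1)) = Mul(-292, Pow(Rational(86655, 4), -1)) = Mul(-292, Rational(4, 86655)) = Rational(-1168, 86655)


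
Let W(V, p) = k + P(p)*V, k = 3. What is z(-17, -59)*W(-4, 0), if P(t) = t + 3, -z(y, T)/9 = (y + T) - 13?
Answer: -7209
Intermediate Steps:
z(y, T) = 117 - 9*T - 9*y (z(y, T) = -9*((y + T) - 13) = -9*((T + y) - 13) = -9*(-13 + T + y) = 117 - 9*T - 9*y)
P(t) = 3 + t
W(V, p) = 3 + V*(3 + p) (W(V, p) = 3 + (3 + p)*V = 3 + V*(3 + p))
z(-17, -59)*W(-4, 0) = (117 - 9*(-59) - 9*(-17))*(3 - 4*(3 + 0)) = (117 + 531 + 153)*(3 - 4*3) = 801*(3 - 12) = 801*(-9) = -7209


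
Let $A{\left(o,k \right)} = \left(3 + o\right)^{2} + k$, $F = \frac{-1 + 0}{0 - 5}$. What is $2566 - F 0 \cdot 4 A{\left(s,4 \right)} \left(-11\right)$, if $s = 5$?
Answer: $2566$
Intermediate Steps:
$F = \frac{1}{5}$ ($F = - \frac{1}{-5} = \left(-1\right) \left(- \frac{1}{5}\right) = \frac{1}{5} \approx 0.2$)
$A{\left(o,k \right)} = k + \left(3 + o\right)^{2}$
$2566 - F 0 \cdot 4 A{\left(s,4 \right)} \left(-11\right) = 2566 - \frac{1}{5} \cdot 0 \cdot 4 \left(4 + \left(3 + 5\right)^{2}\right) \left(-11\right) = 2566 - 0 \cdot 4 \left(4 + 8^{2}\right) \left(-11\right) = 2566 - 0 \left(4 + 64\right) \left(-11\right) = 2566 - 0 \cdot 68 \left(-11\right) = 2566 - 0 \left(-11\right) = 2566 - 0 = 2566 + 0 = 2566$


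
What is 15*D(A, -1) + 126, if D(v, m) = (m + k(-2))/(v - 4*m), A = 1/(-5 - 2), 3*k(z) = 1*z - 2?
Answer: 3157/27 ≈ 116.93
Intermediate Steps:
k(z) = -⅔ + z/3 (k(z) = (1*z - 2)/3 = (z - 2)/3 = (-2 + z)/3 = -⅔ + z/3)
A = -⅐ (A = 1/(-7) = -⅐ ≈ -0.14286)
D(v, m) = (-4/3 + m)/(v - 4*m) (D(v, m) = (m + (-⅔ + (⅓)*(-2)))/(v - 4*m) = (m + (-⅔ - ⅔))/(v - 4*m) = (m - 4/3)/(v - 4*m) = (-4/3 + m)/(v - 4*m))
15*D(A, -1) + 126 = 15*((4/3 - 1*(-1))/(-1*(-⅐) + 4*(-1))) + 126 = 15*((4/3 + 1)/(⅐ - 4)) + 126 = 15*((7/3)/(-27/7)) + 126 = 15*(-7/27*7/3) + 126 = 15*(-49/81) + 126 = -245/27 + 126 = 3157/27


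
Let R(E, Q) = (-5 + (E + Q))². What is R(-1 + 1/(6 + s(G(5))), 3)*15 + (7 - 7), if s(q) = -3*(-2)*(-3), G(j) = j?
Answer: 6845/48 ≈ 142.60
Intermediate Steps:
s(q) = -18 (s(q) = 6*(-3) = -18)
R(E, Q) = (-5 + E + Q)²
R(-1 + 1/(6 + s(G(5))), 3)*15 + (7 - 7) = (-5 + (-1 + 1/(6 - 18)) + 3)²*15 + (7 - 7) = (-5 + (-1 + 1/(-12)) + 3)²*15 + 0 = (-5 + (-1 - 1/12) + 3)²*15 + 0 = (-5 - 13/12 + 3)²*15 + 0 = (-37/12)²*15 + 0 = (1369/144)*15 + 0 = 6845/48 + 0 = 6845/48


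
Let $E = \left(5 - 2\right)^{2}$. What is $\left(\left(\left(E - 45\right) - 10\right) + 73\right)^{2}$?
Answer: $729$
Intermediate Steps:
$E = 9$ ($E = 3^{2} = 9$)
$\left(\left(\left(E - 45\right) - 10\right) + 73\right)^{2} = \left(\left(\left(9 - 45\right) - 10\right) + 73\right)^{2} = \left(\left(-36 - 10\right) + 73\right)^{2} = \left(-46 + 73\right)^{2} = 27^{2} = 729$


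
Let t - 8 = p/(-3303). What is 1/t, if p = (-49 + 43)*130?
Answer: 1101/9068 ≈ 0.12142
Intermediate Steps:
p = -780 (p = -6*130 = -780)
t = 9068/1101 (t = 8 - 780/(-3303) = 8 - 780*(-1/3303) = 8 + 260/1101 = 9068/1101 ≈ 8.2361)
1/t = 1/(9068/1101) = 1101/9068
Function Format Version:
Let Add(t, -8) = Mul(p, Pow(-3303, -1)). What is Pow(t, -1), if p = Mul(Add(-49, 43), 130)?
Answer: Rational(1101, 9068) ≈ 0.12142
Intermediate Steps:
p = -780 (p = Mul(-6, 130) = -780)
t = Rational(9068, 1101) (t = Add(8, Mul(-780, Pow(-3303, -1))) = Add(8, Mul(-780, Rational(-1, 3303))) = Add(8, Rational(260, 1101)) = Rational(9068, 1101) ≈ 8.2361)
Pow(t, -1) = Pow(Rational(9068, 1101), -1) = Rational(1101, 9068)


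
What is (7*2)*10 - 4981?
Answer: -4841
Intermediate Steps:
(7*2)*10 - 4981 = 14*10 - 4981 = 140 - 4981 = -4841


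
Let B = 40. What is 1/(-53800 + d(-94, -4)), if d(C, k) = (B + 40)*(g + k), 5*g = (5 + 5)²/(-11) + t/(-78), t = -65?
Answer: -33/1790320 ≈ -1.8432e-5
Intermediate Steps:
g = -109/66 (g = ((5 + 5)²/(-11) - 65/(-78))/5 = (10²*(-1/11) - 65*(-1/78))/5 = (100*(-1/11) + ⅚)/5 = (-100/11 + ⅚)/5 = (⅕)*(-545/66) = -109/66 ≈ -1.6515)
d(C, k) = -4360/33 + 80*k (d(C, k) = (40 + 40)*(-109/66 + k) = 80*(-109/66 + k) = -4360/33 + 80*k)
1/(-53800 + d(-94, -4)) = 1/(-53800 + (-4360/33 + 80*(-4))) = 1/(-53800 + (-4360/33 - 320)) = 1/(-53800 - 14920/33) = 1/(-1790320/33) = -33/1790320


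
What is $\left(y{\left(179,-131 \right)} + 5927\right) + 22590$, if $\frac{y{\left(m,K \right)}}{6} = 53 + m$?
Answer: $29909$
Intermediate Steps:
$y{\left(m,K \right)} = 318 + 6 m$ ($y{\left(m,K \right)} = 6 \left(53 + m\right) = 318 + 6 m$)
$\left(y{\left(179,-131 \right)} + 5927\right) + 22590 = \left(\left(318 + 6 \cdot 179\right) + 5927\right) + 22590 = \left(\left(318 + 1074\right) + 5927\right) + 22590 = \left(1392 + 5927\right) + 22590 = 7319 + 22590 = 29909$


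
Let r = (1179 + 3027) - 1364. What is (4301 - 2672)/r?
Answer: 1629/2842 ≈ 0.57319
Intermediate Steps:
r = 2842 (r = 4206 - 1364 = 2842)
(4301 - 2672)/r = (4301 - 2672)/2842 = 1629*(1/2842) = 1629/2842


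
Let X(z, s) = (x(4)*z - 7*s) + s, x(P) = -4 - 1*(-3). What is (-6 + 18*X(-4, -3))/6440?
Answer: 39/644 ≈ 0.060559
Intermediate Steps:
x(P) = -1 (x(P) = -4 + 3 = -1)
X(z, s) = -z - 6*s (X(z, s) = (-z - 7*s) + s = -z - 6*s)
(-6 + 18*X(-4, -3))/6440 = (-6 + 18*(-1*(-4) - 6*(-3)))/6440 = (-6 + 18*(4 + 18))*(1/6440) = (-6 + 18*22)*(1/6440) = (-6 + 396)*(1/6440) = 390*(1/6440) = 39/644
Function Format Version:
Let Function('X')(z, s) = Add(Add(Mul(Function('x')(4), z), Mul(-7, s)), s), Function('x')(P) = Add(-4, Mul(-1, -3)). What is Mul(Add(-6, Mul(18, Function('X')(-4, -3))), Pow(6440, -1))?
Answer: Rational(39, 644) ≈ 0.060559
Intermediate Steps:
Function('x')(P) = -1 (Function('x')(P) = Add(-4, 3) = -1)
Function('X')(z, s) = Add(Mul(-1, z), Mul(-6, s)) (Function('X')(z, s) = Add(Add(Mul(-1, z), Mul(-7, s)), s) = Add(Mul(-1, z), Mul(-6, s)))
Mul(Add(-6, Mul(18, Function('X')(-4, -3))), Pow(6440, -1)) = Mul(Add(-6, Mul(18, Add(Mul(-1, -4), Mul(-6, -3)))), Pow(6440, -1)) = Mul(Add(-6, Mul(18, Add(4, 18))), Rational(1, 6440)) = Mul(Add(-6, Mul(18, 22)), Rational(1, 6440)) = Mul(Add(-6, 396), Rational(1, 6440)) = Mul(390, Rational(1, 6440)) = Rational(39, 644)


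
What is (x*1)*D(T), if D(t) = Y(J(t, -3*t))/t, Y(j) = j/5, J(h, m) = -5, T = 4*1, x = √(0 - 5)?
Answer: -I*√5/4 ≈ -0.55902*I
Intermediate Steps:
x = I*√5 (x = √(-5) = I*√5 ≈ 2.2361*I)
T = 4
Y(j) = j/5 (Y(j) = j*(⅕) = j/5)
D(t) = -1/t (D(t) = ((⅕)*(-5))/t = -1/t)
(x*1)*D(T) = ((I*√5)*1)*(-1/4) = (I*√5)*(-1*¼) = (I*√5)*(-¼) = -I*√5/4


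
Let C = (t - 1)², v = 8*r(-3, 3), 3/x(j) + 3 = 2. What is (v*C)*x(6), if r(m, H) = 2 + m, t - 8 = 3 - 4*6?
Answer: 4704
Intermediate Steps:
t = -13 (t = 8 + (3 - 4*6) = 8 + (3 - 24) = 8 - 21 = -13)
x(j) = -3 (x(j) = 3/(-3 + 2) = 3/(-1) = 3*(-1) = -3)
v = -8 (v = 8*(2 - 3) = 8*(-1) = -8)
C = 196 (C = (-13 - 1)² = (-14)² = 196)
(v*C)*x(6) = -8*196*(-3) = -1568*(-3) = 4704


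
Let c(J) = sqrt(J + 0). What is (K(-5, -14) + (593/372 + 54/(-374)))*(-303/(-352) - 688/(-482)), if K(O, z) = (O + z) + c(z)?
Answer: -236984102459/5901253248 + 194111*I*sqrt(14)/84832 ≈ -40.158 + 8.5616*I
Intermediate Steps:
c(J) = sqrt(J)
K(O, z) = O + z + sqrt(z) (K(O, z) = (O + z) + sqrt(z) = O + z + sqrt(z))
(K(-5, -14) + (593/372 + 54/(-374)))*(-303/(-352) - 688/(-482)) = ((-5 - 14 + sqrt(-14)) + (593/372 + 54/(-374)))*(-303/(-352) - 688/(-482)) = ((-5 - 14 + I*sqrt(14)) + (593*(1/372) + 54*(-1/374)))*(-303*(-1/352) - 688*(-1/482)) = ((-19 + I*sqrt(14)) + (593/372 - 27/187))*(303/352 + 344/241) = ((-19 + I*sqrt(14)) + 100847/69564)*(194111/84832) = (-1220869/69564 + I*sqrt(14))*(194111/84832) = -236984102459/5901253248 + 194111*I*sqrt(14)/84832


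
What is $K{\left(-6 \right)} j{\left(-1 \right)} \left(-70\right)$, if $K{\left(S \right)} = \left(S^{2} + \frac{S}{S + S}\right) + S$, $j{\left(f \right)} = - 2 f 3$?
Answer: $-12810$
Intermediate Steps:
$j{\left(f \right)} = - 6 f$
$K{\left(S \right)} = \frac{1}{2} + S + S^{2}$ ($K{\left(S \right)} = \left(S^{2} + \frac{S}{2 S}\right) + S = \left(S^{2} + \frac{1}{2 S} S\right) + S = \left(S^{2} + \frac{1}{2}\right) + S = \left(\frac{1}{2} + S^{2}\right) + S = \frac{1}{2} + S + S^{2}$)
$K{\left(-6 \right)} j{\left(-1 \right)} \left(-70\right) = \left(\frac{1}{2} - 6 + \left(-6\right)^{2}\right) \left(\left(-6\right) \left(-1\right)\right) \left(-70\right) = \left(\frac{1}{2} - 6 + 36\right) 6 \left(-70\right) = \frac{61}{2} \cdot 6 \left(-70\right) = 183 \left(-70\right) = -12810$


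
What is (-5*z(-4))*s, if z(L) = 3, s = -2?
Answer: 30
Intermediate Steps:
(-5*z(-4))*s = -5*3*(-2) = -15*(-2) = 30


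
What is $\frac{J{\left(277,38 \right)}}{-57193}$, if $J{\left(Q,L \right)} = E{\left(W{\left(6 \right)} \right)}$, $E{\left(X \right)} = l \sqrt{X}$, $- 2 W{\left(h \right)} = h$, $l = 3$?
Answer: $- \frac{3 i \sqrt{3}}{57193} \approx - 9.0853 \cdot 10^{-5} i$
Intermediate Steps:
$W{\left(h \right)} = - \frac{h}{2}$
$E{\left(X \right)} = 3 \sqrt{X}$
$J{\left(Q,L \right)} = 3 i \sqrt{3}$ ($J{\left(Q,L \right)} = 3 \sqrt{\left(- \frac{1}{2}\right) 6} = 3 \sqrt{-3} = 3 i \sqrt{3}$)
$\frac{J{\left(277,38 \right)}}{-57193} = \frac{3 i \sqrt{3}}{-57193} = 3 i \sqrt{3} \left(- \frac{1}{57193}\right) = - \frac{3 i \sqrt{3}}{57193}$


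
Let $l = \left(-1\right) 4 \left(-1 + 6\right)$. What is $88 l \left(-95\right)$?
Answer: $167200$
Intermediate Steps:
$l = -20$ ($l = \left(-4\right) 5 = -20$)
$88 l \left(-95\right) = 88 \left(-20\right) \left(-95\right) = \left(-1760\right) \left(-95\right) = 167200$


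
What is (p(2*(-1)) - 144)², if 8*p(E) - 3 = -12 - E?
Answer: 1343281/64 ≈ 20989.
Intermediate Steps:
p(E) = -9/8 - E/8 (p(E) = 3/8 + (-12 - E)/8 = 3/8 + (-3/2 - E/8) = -9/8 - E/8)
(p(2*(-1)) - 144)² = ((-9/8 - (-1)/4) - 144)² = ((-9/8 - ⅛*(-2)) - 144)² = ((-9/8 + ¼) - 144)² = (-7/8 - 144)² = (-1159/8)² = 1343281/64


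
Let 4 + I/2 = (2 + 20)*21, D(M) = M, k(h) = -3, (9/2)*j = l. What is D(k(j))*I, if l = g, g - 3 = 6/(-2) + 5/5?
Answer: -2748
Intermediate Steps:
g = 1 (g = 3 + (6/(-2) + 5/5) = 3 + (6*(-½) + 5*(⅕)) = 3 + (-3 + 1) = 3 - 2 = 1)
l = 1
j = 2/9 (j = (2/9)*1 = 2/9 ≈ 0.22222)
I = 916 (I = -8 + 2*((2 + 20)*21) = -8 + 2*(22*21) = -8 + 2*462 = -8 + 924 = 916)
D(k(j))*I = -3*916 = -2748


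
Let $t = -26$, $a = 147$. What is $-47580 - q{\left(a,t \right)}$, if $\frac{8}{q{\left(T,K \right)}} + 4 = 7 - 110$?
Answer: $- \frac{5091052}{107} \approx -47580.0$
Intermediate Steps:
$q{\left(T,K \right)} = - \frac{8}{107}$ ($q{\left(T,K \right)} = \frac{8}{-4 + \left(7 - 110\right)} = \frac{8}{-4 - 103} = \frac{8}{-107} = 8 \left(- \frac{1}{107}\right) = - \frac{8}{107}$)
$-47580 - q{\left(a,t \right)} = -47580 - - \frac{8}{107} = -47580 + \frac{8}{107} = - \frac{5091052}{107}$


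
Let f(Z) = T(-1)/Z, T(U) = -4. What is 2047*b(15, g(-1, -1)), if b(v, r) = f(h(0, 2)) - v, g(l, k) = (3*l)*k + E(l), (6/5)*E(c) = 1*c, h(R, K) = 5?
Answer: -161713/5 ≈ -32343.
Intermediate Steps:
E(c) = 5*c/6 (E(c) = 5*(1*c)/6 = 5*c/6)
f(Z) = -4/Z
g(l, k) = 5*l/6 + 3*k*l (g(l, k) = (3*l)*k + 5*l/6 = 3*k*l + 5*l/6 = 5*l/6 + 3*k*l)
b(v, r) = -⅘ - v (b(v, r) = -4/5 - v = -4*⅕ - v = -⅘ - v)
2047*b(15, g(-1, -1)) = 2047*(-⅘ - 1*15) = 2047*(-⅘ - 15) = 2047*(-79/5) = -161713/5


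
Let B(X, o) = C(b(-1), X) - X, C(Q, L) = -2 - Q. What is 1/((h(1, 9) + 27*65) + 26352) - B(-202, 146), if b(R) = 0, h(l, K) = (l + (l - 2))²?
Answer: -5621399/28107 ≈ -200.00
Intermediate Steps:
h(l, K) = (-2 + 2*l)² (h(l, K) = (l + (-2 + l))² = (-2 + 2*l)²)
B(X, o) = -2 - X (B(X, o) = (-2 - 1*0) - X = (-2 + 0) - X = -2 - X)
1/((h(1, 9) + 27*65) + 26352) - B(-202, 146) = 1/((4*(-1 + 1)² + 27*65) + 26352) - (-2 - 1*(-202)) = 1/((4*0² + 1755) + 26352) - (-2 + 202) = 1/((4*0 + 1755) + 26352) - 1*200 = 1/((0 + 1755) + 26352) - 200 = 1/(1755 + 26352) - 200 = 1/28107 - 200 = -5621399/28107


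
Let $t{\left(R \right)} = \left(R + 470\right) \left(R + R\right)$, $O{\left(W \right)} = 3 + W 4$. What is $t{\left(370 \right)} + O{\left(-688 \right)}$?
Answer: $618851$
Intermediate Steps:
$O{\left(W \right)} = 3 + 4 W$
$t{\left(R \right)} = 2 R \left(470 + R\right)$ ($t{\left(R \right)} = \left(470 + R\right) 2 R = 2 R \left(470 + R\right)$)
$t{\left(370 \right)} + O{\left(-688 \right)} = 2 \cdot 370 \left(470 + 370\right) + \left(3 + 4 \left(-688\right)\right) = 2 \cdot 370 \cdot 840 + \left(3 - 2752\right) = 621600 - 2749 = 618851$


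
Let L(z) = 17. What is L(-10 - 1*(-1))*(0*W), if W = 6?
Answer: 0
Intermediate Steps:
L(-10 - 1*(-1))*(0*W) = 17*(0*6) = 17*0 = 0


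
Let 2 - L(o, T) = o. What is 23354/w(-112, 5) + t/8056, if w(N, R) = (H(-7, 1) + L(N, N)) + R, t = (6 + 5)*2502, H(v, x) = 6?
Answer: 95790037/503500 ≈ 190.25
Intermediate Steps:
L(o, T) = 2 - o
t = 27522 (t = 11*2502 = 27522)
w(N, R) = 8 + R - N (w(N, R) = (6 + (2 - N)) + R = (8 - N) + R = 8 + R - N)
23354/w(-112, 5) + t/8056 = 23354/(8 + 5 - 1*(-112)) + 27522/8056 = 23354/(8 + 5 + 112) + 27522*(1/8056) = 23354/125 + 13761/4028 = 95790037/503500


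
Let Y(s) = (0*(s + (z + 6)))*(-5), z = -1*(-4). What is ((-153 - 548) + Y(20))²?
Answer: 491401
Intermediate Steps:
z = 4
Y(s) = 0 (Y(s) = (0*(s + (4 + 6)))*(-5) = (0*(s + 10))*(-5) = (0*(10 + s))*(-5) = 0*(-5) = 0)
((-153 - 548) + Y(20))² = ((-153 - 548) + 0)² = (-701 + 0)² = (-701)² = 491401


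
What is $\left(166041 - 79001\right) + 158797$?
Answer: $245837$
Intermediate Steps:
$\left(166041 - 79001\right) + 158797 = 87040 + 158797 = 245837$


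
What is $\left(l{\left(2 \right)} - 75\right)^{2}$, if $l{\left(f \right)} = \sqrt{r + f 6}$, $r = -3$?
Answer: $5184$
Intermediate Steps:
$l{\left(f \right)} = \sqrt{-3 + 6 f}$ ($l{\left(f \right)} = \sqrt{-3 + f 6} = \sqrt{-3 + 6 f}$)
$\left(l{\left(2 \right)} - 75\right)^{2} = \left(\sqrt{-3 + 6 \cdot 2} - 75\right)^{2} = \left(\sqrt{-3 + 12} - 75\right)^{2} = \left(\sqrt{9} - 75\right)^{2} = \left(3 - 75\right)^{2} = \left(-72\right)^{2} = 5184$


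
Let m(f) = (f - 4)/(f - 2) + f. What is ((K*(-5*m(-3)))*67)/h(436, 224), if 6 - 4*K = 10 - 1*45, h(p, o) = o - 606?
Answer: -2747/191 ≈ -14.382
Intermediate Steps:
m(f) = f + (-4 + f)/(-2 + f) (m(f) = (-4 + f)/(-2 + f) + f = f + (-4 + f)/(-2 + f))
h(p, o) = -606 + o
K = 41/4 (K = 3/2 - (10 - 1*45)/4 = 3/2 - (10 - 45)/4 = 3/2 - ¼*(-35) = 3/2 + 35/4 = 41/4 ≈ 10.250)
((K*(-5*m(-3)))*67)/h(436, 224) = ((41*(-5*(-4 + (-3)² - 1*(-3))/(-2 - 3))/4)*67)/(-606 + 224) = ((41*(-5*(-4 + 9 + 3)/(-5))/4)*67)/(-382) = ((41*(-(-1)*8)/4)*67)*(-1/382) = ((41*(-5*(-8/5))/4)*67)*(-1/382) = (((41/4)*8)*67)*(-1/382) = (82*67)*(-1/382) = 5494*(-1/382) = -2747/191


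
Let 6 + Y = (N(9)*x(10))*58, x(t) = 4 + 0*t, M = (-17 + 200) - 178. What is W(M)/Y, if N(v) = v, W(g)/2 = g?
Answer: 5/1041 ≈ 0.0048031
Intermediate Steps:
M = 5 (M = 183 - 178 = 5)
W(g) = 2*g
x(t) = 4 (x(t) = 4 + 0 = 4)
Y = 2082 (Y = -6 + (9*4)*58 = -6 + 36*58 = -6 + 2088 = 2082)
W(M)/Y = (2*5)/2082 = 10*(1/2082) = 5/1041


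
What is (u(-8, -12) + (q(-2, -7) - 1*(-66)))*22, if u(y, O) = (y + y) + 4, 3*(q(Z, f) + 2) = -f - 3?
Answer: 3520/3 ≈ 1173.3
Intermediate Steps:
q(Z, f) = -3 - f/3 (q(Z, f) = -2 + (-f - 3)/3 = -2 + (-3 - f)/3 = -2 + (-1 - f/3) = -3 - f/3)
u(y, O) = 4 + 2*y (u(y, O) = 2*y + 4 = 4 + 2*y)
(u(-8, -12) + (q(-2, -7) - 1*(-66)))*22 = ((4 + 2*(-8)) + ((-3 - 1/3*(-7)) - 1*(-66)))*22 = ((4 - 16) + ((-3 + 7/3) + 66))*22 = (-12 + (-2/3 + 66))*22 = (-12 + 196/3)*22 = (160/3)*22 = 3520/3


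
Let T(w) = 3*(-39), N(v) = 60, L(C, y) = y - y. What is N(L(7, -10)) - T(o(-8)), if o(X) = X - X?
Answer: 177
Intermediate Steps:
o(X) = 0
L(C, y) = 0
T(w) = -117
N(L(7, -10)) - T(o(-8)) = 60 - 1*(-117) = 60 + 117 = 177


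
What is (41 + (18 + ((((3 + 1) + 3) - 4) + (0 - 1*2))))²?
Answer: 3600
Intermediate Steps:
(41 + (18 + ((((3 + 1) + 3) - 4) + (0 - 1*2))))² = (41 + (18 + (((4 + 3) - 4) + (0 - 2))))² = (41 + (18 + ((7 - 4) - 2)))² = (41 + (18 + (3 - 2)))² = (41 + (18 + 1))² = (41 + 19)² = 60² = 3600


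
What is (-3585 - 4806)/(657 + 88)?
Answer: -8391/745 ≈ -11.263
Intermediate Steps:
(-3585 - 4806)/(657 + 88) = -8391/745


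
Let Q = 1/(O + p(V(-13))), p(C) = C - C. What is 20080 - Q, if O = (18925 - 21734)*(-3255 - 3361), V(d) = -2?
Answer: 373173627519/18584344 ≈ 20080.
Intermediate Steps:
p(C) = 0
O = 18584344 (O = -2809*(-6616) = 18584344)
Q = 1/18584344 (Q = 1/(18584344 + 0) = 1/18584344 ≈ 5.3809e-8)
20080 - Q = 20080 - 1*1/18584344 = 20080 - 1/18584344 = 373173627519/18584344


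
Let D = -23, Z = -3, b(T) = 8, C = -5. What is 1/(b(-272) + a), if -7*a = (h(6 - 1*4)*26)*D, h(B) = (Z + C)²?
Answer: 7/38328 ≈ 0.00018263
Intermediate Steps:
h(B) = 64 (h(B) = (-3 - 5)² = (-8)² = 64)
a = 38272/7 (a = -64*26*(-23)/7 = -1664*(-23)/7 = -⅐*(-38272) = 38272/7 ≈ 5467.4)
1/(b(-272) + a) = 1/(8 + 38272/7) = 1/(38328/7) = 7/38328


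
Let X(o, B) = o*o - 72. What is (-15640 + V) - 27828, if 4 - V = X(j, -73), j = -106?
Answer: -54628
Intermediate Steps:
X(o, B) = -72 + o² (X(o, B) = o² - 72 = -72 + o²)
V = -11160 (V = 4 - (-72 + (-106)²) = 4 - (-72 + 11236) = 4 - 1*11164 = 4 - 11164 = -11160)
(-15640 + V) - 27828 = (-15640 - 11160) - 27828 = -26800 - 27828 = -54628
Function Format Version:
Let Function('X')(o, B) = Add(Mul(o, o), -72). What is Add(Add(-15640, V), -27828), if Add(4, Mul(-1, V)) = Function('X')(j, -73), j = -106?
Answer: -54628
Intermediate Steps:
Function('X')(o, B) = Add(-72, Pow(o, 2)) (Function('X')(o, B) = Add(Pow(o, 2), -72) = Add(-72, Pow(o, 2)))
V = -11160 (V = Add(4, Mul(-1, Add(-72, Pow(-106, 2)))) = Add(4, Mul(-1, Add(-72, 11236))) = Add(4, Mul(-1, 11164)) = Add(4, -11164) = -11160)
Add(Add(-15640, V), -27828) = Add(Add(-15640, -11160), -27828) = Add(-26800, -27828) = -54628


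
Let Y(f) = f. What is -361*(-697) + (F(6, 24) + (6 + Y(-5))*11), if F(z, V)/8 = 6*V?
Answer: 252780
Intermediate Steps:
F(z, V) = 48*V (F(z, V) = 8*(6*V) = 48*V)
-361*(-697) + (F(6, 24) + (6 + Y(-5))*11) = -361*(-697) + (48*24 + (6 - 5)*11) = 251617 + (1152 + 1*11) = 251617 + (1152 + 11) = 251617 + 1163 = 252780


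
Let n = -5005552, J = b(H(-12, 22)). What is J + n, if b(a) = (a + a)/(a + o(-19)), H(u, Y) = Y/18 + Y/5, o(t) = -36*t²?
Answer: -2926080516490/584567 ≈ -5.0056e+6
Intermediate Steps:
H(u, Y) = 23*Y/90 (H(u, Y) = Y*(1/18) + Y*(⅕) = Y/18 + Y/5 = 23*Y/90)
b(a) = 2*a/(-12996 + a) (b(a) = (a + a)/(a - 36*(-19)²) = (2*a)/(a - 36*361) = (2*a)/(a - 12996) = (2*a)/(-12996 + a) = 2*a/(-12996 + a))
J = -506/584567 (J = 2*((23/90)*22)/(-12996 + (23/90)*22) = 2*(253/45)/(-12996 + 253/45) = 2*(253/45)/(-584567/45) = 2*(253/45)*(-45/584567) = -506/584567 ≈ -0.00086560)
J + n = -506/584567 - 5005552 = -2926080516490/584567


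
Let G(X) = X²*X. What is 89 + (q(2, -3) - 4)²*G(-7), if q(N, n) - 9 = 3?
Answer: -21863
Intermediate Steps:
q(N, n) = 12 (q(N, n) = 9 + 3 = 12)
G(X) = X³
89 + (q(2, -3) - 4)²*G(-7) = 89 + (12 - 4)²*(-7)³ = 89 + 8²*(-343) = 89 + 64*(-343) = 89 - 21952 = -21863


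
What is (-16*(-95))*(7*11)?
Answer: 117040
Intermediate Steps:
(-16*(-95))*(7*11) = 1520*77 = 117040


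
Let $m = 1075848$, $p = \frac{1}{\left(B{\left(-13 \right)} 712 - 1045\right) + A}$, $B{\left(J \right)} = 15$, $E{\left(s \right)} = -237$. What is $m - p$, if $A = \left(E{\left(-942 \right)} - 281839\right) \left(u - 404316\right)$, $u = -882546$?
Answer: $\frac{390525180258109655}{362992895147} \approx 1.0758 \cdot 10^{6}$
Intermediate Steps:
$A = 362992885512$ ($A = \left(-237 - 281839\right) \left(-882546 - 404316\right) = \left(-282076\right) \left(-1286862\right) = 362992885512$)
$p = \frac{1}{362992895147}$ ($p = \frac{1}{\left(15 \cdot 712 - 1045\right) + 362992885512} = \frac{1}{\left(10680 - 1045\right) + 362992885512} = \frac{1}{9635 + 362992885512} = \frac{1}{362992895147} \approx 2.7549 \cdot 10^{-12}$)
$m - p = 1075848 - \frac{1}{362992895147} = \frac{390525180258109655}{362992895147}$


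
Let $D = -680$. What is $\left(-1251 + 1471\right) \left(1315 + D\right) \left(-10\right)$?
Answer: $-1397000$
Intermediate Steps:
$\left(-1251 + 1471\right) \left(1315 + D\right) \left(-10\right) = \left(-1251 + 1471\right) \left(1315 - 680\right) \left(-10\right) = 220 \cdot 635 \left(-10\right) = 139700 \left(-10\right) = -1397000$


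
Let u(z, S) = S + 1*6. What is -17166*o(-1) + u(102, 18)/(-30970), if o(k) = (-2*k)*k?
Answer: 531631008/15485 ≈ 34332.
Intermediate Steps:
u(z, S) = 6 + S (u(z, S) = S + 6 = 6 + S)
o(k) = -2*k²
-17166*o(-1) + u(102, 18)/(-30970) = -17166*(-2*(-1)²) + (6 + 18)/(-30970) = -17166*(-2*1) + 24*(-1/30970) = -17166/(1/(-2)) - 12/15485 = -17166/(-½) - 12/15485 = -17166*(-2) - 12/15485 = 34332 - 12/15485 = 531631008/15485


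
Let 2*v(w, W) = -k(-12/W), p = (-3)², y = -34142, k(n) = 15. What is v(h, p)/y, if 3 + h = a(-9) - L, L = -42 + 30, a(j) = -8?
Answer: 15/68284 ≈ 0.00021967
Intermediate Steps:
p = 9
L = -12
h = 1 (h = -3 + (-8 - 1*(-12)) = -3 + (-8 + 12) = -3 + 4 = 1)
v(w, W) = -15/2 (v(w, W) = (-1*15)/2 = (½)*(-15) = -15/2)
v(h, p)/y = -15/2/(-34142) = -15/2*(-1/34142) = 15/68284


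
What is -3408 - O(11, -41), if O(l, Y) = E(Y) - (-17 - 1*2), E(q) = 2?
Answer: -3429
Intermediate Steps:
O(l, Y) = 21 (O(l, Y) = 2 - (-17 - 1*2) = 2 - (-17 - 2) = 2 - 1*(-19) = 2 + 19 = 21)
-3408 - O(11, -41) = -3408 - 1*21 = -3408 - 21 = -3429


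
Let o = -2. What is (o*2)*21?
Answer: -84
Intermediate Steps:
(o*2)*21 = -2*2*21 = -4*21 = -84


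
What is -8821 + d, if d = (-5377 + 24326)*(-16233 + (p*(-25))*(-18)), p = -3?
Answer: -333189088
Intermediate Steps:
d = -333180267 (d = (-5377 + 24326)*(-16233 - 3*(-25)*(-18)) = 18949*(-16233 + 75*(-18)) = 18949*(-16233 - 1350) = 18949*(-17583) = -333180267)
-8821 + d = -8821 - 333180267 = -333189088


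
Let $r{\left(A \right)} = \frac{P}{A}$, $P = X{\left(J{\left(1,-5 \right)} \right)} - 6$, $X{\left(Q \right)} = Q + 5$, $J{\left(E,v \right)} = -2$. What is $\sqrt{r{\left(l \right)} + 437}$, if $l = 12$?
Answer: $\frac{\sqrt{1747}}{2} \approx 20.899$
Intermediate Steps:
$X{\left(Q \right)} = 5 + Q$
$P = -3$ ($P = \left(5 - 2\right) - 6 = 3 - 6 = -3$)
$r{\left(A \right)} = - \frac{3}{A}$
$\sqrt{r{\left(l \right)} + 437} = \sqrt{- \frac{3}{12} + 437} = \sqrt{\left(-3\right) \frac{1}{12} + 437} = \sqrt{- \frac{1}{4} + 437} = \sqrt{\frac{1747}{4}} = \frac{\sqrt{1747}}{2}$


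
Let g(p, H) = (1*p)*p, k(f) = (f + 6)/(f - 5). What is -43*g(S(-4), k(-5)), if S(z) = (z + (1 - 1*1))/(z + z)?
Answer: -43/4 ≈ -10.750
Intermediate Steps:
S(z) = 1/2 (S(z) = (z + (1 - 1))/((2*z)) = (z + 0)*(1/(2*z)) = z*(1/(2*z)) = 1/2)
k(f) = (6 + f)/(-5 + f)
g(p, H) = p**2 (g(p, H) = p*p = p**2)
-43*g(S(-4), k(-5)) = -43*(1/2)**2 = -43*1/4 = -43/4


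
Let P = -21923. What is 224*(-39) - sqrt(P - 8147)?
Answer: -8736 - I*sqrt(30070) ≈ -8736.0 - 173.41*I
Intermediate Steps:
224*(-39) - sqrt(P - 8147) = 224*(-39) - sqrt(-21923 - 8147) = -8736 - sqrt(-30070) = -8736 - I*sqrt(30070)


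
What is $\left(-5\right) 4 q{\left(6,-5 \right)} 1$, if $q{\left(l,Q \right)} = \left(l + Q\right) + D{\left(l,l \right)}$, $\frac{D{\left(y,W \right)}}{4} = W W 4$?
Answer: $-11540$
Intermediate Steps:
$D{\left(y,W \right)} = 16 W^{2}$ ($D{\left(y,W \right)} = 4 W W 4 = 4 W^{2} \cdot 4 = 4 \cdot 4 W^{2} = 16 W^{2}$)
$q{\left(l,Q \right)} = Q + l + 16 l^{2}$ ($q{\left(l,Q \right)} = \left(l + Q\right) + 16 l^{2} = \left(Q + l\right) + 16 l^{2} = Q + l + 16 l^{2}$)
$\left(-5\right) 4 q{\left(6,-5 \right)} 1 = \left(-5\right) 4 \left(-5 + 6 + 16 \cdot 6^{2}\right) 1 = - 20 \left(-5 + 6 + 16 \cdot 36\right) 1 = - 20 \left(-5 + 6 + 576\right) 1 = \left(-20\right) 577 \cdot 1 = \left(-11540\right) 1 = -11540$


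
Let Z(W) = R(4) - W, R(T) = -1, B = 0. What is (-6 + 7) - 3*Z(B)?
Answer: 4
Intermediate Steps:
Z(W) = -1 - W
(-6 + 7) - 3*Z(B) = (-6 + 7) - 3*(-1 - 1*0) = 1 - 3*(-1 + 0) = 1 - 3*(-1) = 1 + 3 = 4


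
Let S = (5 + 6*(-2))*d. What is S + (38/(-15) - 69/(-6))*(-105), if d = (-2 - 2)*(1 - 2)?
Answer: -1939/2 ≈ -969.50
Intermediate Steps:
d = 4 (d = -4*(-1) = 4)
S = -28 (S = (5 + 6*(-2))*4 = (5 - 12)*4 = -7*4 = -28)
S + (38/(-15) - 69/(-6))*(-105) = -28 + (38/(-15) - 69/(-6))*(-105) = -28 + (38*(-1/15) - 69*(-1/6))*(-105) = -28 + (-38/15 + 23/2)*(-105) = -28 + (269/30)*(-105) = -28 - 1883/2 = -1939/2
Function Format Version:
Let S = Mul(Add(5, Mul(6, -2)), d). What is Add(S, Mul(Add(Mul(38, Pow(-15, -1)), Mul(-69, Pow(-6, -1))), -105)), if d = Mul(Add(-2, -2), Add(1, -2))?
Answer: Rational(-1939, 2) ≈ -969.50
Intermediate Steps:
d = 4 (d = Mul(-4, -1) = 4)
S = -28 (S = Mul(Add(5, Mul(6, -2)), 4) = Mul(Add(5, -12), 4) = Mul(-7, 4) = -28)
Add(S, Mul(Add(Mul(38, Pow(-15, -1)), Mul(-69, Pow(-6, -1))), -105)) = Add(-28, Mul(Add(Mul(38, Pow(-15, -1)), Mul(-69, Pow(-6, -1))), -105)) = Add(-28, Mul(Add(Mul(38, Rational(-1, 15)), Mul(-69, Rational(-1, 6))), -105)) = Add(-28, Mul(Add(Rational(-38, 15), Rational(23, 2)), -105)) = Add(-28, Mul(Rational(269, 30), -105)) = Add(-28, Rational(-1883, 2)) = Rational(-1939, 2)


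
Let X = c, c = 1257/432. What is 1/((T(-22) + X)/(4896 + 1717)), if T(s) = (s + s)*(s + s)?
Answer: 952272/279203 ≈ 3.4107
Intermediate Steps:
c = 419/144 (c = 1257*(1/432) = 419/144 ≈ 2.9097)
X = 419/144 ≈ 2.9097
T(s) = 4*s² (T(s) = (2*s)*(2*s) = 4*s²)
1/((T(-22) + X)/(4896 + 1717)) = 1/((4*(-22)² + 419/144)/(4896 + 1717)) = 1/((4*484 + 419/144)/6613) = 1/((1936 + 419/144)*(1/6613)) = 1/((279203/144)*(1/6613)) = 1/(279203/952272) = 952272/279203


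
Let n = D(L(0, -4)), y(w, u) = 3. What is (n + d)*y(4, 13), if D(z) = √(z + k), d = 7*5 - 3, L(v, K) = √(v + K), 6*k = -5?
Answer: 96 + √6*(2 + 3*I)/2 ≈ 98.449 + 3.6742*I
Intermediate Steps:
k = -⅚ (k = (⅙)*(-5) = -⅚ ≈ -0.83333)
L(v, K) = √(K + v)
d = 32 (d = 35 - 3 = 32)
D(z) = √(-⅚ + z) (D(z) = √(z - ⅚) = √(-⅚ + z))
n = √6*(⅔ + I)/2 (n = √(-30 + 36*√(-4 + 0))/6 = √(-30 + 36*√(-4))/6 = √(-30 + 36*(2*I))/6 = √(-30 + 72*I)/6 = (3*√6*(⅔ + I))/6 = √6*(⅔ + I)/2 ≈ 0.8165 + 1.2247*I)
(n + d)*y(4, 13) = (√6*(2 + 3*I)/6 + 32)*3 = (32 + √6*(2 + 3*I)/6)*3 = 96 + √6*(2 + 3*I)/2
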